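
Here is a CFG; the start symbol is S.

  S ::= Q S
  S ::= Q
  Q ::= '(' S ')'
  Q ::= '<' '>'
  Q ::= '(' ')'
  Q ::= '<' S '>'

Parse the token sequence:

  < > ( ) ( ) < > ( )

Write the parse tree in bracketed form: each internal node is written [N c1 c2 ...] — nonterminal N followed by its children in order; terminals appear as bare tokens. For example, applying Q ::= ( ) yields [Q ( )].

[S [Q < >] [S [Q ( )] [S [Q ( )] [S [Q < >] [S [Q ( )]]]]]]

S
Q S
< > S
< > Q S
< > ( ) S
< > ( ) Q S
< > ( ) ( ) S
< > ( ) ( ) Q S
< > ( ) ( ) < > S
< > ( ) ( ) < > Q
< > ( ) ( ) < > ( )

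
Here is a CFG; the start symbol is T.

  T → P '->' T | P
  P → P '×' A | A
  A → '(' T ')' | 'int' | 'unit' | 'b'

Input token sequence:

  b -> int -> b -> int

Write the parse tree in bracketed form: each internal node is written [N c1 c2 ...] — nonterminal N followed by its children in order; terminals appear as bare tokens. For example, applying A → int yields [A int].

[T [P [A b]] -> [T [P [A int]] -> [T [P [A b]] -> [T [P [A int]]]]]]

T
P -> T
A -> T
b -> T
b -> P -> T
b -> A -> T
b -> int -> T
b -> int -> P -> T
b -> int -> A -> T
b -> int -> b -> T
b -> int -> b -> P
b -> int -> b -> A
b -> int -> b -> int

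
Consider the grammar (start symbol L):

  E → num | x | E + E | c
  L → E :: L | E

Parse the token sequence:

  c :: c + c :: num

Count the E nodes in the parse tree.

5

[L [E c] :: [L [E [E c] + [E c]] :: [L [E num]]]]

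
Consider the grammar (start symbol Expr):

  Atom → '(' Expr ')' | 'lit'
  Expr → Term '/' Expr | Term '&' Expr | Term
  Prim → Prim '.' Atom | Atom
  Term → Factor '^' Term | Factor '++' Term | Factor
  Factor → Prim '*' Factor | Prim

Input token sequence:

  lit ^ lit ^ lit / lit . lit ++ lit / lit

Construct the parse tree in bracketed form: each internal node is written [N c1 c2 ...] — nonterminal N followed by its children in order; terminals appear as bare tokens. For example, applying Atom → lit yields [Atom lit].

[Expr [Term [Factor [Prim [Atom lit]]] ^ [Term [Factor [Prim [Atom lit]]] ^ [Term [Factor [Prim [Atom lit]]]]]] / [Expr [Term [Factor [Prim [Prim [Atom lit]] . [Atom lit]]] ++ [Term [Factor [Prim [Atom lit]]]]] / [Expr [Term [Factor [Prim [Atom lit]]]]]]]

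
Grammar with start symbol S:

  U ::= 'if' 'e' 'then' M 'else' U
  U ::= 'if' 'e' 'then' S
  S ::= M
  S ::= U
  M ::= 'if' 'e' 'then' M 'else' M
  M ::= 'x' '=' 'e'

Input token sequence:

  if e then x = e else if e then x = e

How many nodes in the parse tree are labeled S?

2

[S [U if e then [M x = e] else [U if e then [S [M x = e]]]]]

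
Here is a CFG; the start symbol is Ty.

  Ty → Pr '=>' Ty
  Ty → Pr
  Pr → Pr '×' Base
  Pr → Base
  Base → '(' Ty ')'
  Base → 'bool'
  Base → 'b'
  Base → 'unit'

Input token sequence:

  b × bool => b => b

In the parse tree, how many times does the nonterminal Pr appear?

[Ty [Pr [Pr [Base b]] × [Base bool]] => [Ty [Pr [Base b]] => [Ty [Pr [Base b]]]]]

4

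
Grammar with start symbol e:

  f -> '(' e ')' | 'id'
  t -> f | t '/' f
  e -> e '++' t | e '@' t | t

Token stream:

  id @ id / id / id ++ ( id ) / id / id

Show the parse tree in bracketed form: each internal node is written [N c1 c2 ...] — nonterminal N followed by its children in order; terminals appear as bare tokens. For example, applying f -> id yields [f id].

e
e ++ t
e @ t ++ t
t @ t ++ t
f @ t ++ t
id @ t ++ t
id @ t / f ++ t
id @ t / f / f ++ t
id @ f / f / f ++ t
id @ id / f / f ++ t
id @ id / id / f ++ t
id @ id / id / id ++ t
id @ id / id / id ++ t / f
id @ id / id / id ++ t / f / f
id @ id / id / id ++ f / f / f
id @ id / id / id ++ ( e ) / f / f
id @ id / id / id ++ ( t ) / f / f
id @ id / id / id ++ ( f ) / f / f
id @ id / id / id ++ ( id ) / f / f
id @ id / id / id ++ ( id ) / id / f
id @ id / id / id ++ ( id ) / id / id

[e [e [e [t [f id]]] @ [t [t [t [f id]] / [f id]] / [f id]]] ++ [t [t [t [f ( [e [t [f id]]] )]] / [f id]] / [f id]]]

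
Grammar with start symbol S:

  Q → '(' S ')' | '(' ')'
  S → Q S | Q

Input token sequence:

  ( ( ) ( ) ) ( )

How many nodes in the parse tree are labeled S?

4

[S [Q ( [S [Q ( )] [S [Q ( )]]] )] [S [Q ( )]]]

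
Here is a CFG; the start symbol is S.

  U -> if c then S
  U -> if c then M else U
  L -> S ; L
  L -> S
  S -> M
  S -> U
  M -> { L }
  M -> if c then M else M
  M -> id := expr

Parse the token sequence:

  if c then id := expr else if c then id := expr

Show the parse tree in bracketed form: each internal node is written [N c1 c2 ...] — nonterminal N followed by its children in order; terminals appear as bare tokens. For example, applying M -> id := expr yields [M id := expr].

[S [U if c then [M id := expr] else [U if c then [S [M id := expr]]]]]

S
U
if c then M else U
if c then id := expr else U
if c then id := expr else if c then S
if c then id := expr else if c then M
if c then id := expr else if c then id := expr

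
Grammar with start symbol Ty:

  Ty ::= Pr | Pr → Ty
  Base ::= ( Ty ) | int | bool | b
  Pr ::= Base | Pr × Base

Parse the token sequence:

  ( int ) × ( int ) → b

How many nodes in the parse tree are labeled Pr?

[Ty [Pr [Pr [Base ( [Ty [Pr [Base int]]] )]] × [Base ( [Ty [Pr [Base int]]] )]] → [Ty [Pr [Base b]]]]

5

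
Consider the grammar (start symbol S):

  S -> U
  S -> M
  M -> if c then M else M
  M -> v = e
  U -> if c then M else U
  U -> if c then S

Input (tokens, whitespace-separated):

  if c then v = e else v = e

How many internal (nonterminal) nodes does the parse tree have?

[S [M if c then [M v = e] else [M v = e]]]

4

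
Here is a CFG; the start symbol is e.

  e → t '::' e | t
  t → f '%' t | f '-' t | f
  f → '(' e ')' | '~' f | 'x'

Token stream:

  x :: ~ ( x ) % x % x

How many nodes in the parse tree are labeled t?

5

[e [t [f x]] :: [e [t [f ~ [f ( [e [t [f x]]] )]] % [t [f x] % [t [f x]]]]]]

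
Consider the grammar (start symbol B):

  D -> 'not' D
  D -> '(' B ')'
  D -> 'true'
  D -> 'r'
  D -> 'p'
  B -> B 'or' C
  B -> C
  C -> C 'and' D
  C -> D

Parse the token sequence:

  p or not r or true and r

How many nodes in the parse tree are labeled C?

[B [B [B [C [D p]]] or [C [D not [D r]]]] or [C [C [D true]] and [D r]]]

4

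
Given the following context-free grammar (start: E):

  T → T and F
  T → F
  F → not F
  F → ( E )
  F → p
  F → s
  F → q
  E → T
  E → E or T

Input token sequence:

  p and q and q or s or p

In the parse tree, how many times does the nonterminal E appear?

3

[E [E [E [T [T [T [F p]] and [F q]] and [F q]]] or [T [F s]]] or [T [F p]]]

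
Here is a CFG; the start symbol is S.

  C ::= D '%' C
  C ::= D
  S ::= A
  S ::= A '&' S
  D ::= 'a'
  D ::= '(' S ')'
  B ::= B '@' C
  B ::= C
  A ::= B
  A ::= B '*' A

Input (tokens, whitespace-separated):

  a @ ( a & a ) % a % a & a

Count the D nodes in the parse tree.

7

[S [A [B [B [C [D a]]] @ [C [D ( [S [A [B [C [D a]]]] & [S [A [B [C [D a]]]]]] )] % [C [D a] % [C [D a]]]]]] & [S [A [B [C [D a]]]]]]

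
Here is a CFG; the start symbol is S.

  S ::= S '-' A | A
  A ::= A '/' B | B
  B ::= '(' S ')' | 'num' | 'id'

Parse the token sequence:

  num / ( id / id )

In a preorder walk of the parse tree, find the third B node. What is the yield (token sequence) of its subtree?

[S [A [A [B num]] / [B ( [S [A [A [B id]] / [B id]]] )]]]

id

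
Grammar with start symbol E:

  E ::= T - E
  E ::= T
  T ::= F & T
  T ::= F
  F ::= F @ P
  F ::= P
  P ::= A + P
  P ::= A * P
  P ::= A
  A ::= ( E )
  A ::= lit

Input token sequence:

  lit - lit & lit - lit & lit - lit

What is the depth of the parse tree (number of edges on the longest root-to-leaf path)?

[E [T [F [P [A lit]]]] - [E [T [F [P [A lit]]] & [T [F [P [A lit]]]]] - [E [T [F [P [A lit]]] & [T [F [P [A lit]]]]] - [E [T [F [P [A lit]]]]]]]]

8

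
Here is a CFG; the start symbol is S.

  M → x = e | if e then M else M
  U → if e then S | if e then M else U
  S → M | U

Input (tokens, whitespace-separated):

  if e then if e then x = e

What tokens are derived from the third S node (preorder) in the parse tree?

x = e

[S [U if e then [S [U if e then [S [M x = e]]]]]]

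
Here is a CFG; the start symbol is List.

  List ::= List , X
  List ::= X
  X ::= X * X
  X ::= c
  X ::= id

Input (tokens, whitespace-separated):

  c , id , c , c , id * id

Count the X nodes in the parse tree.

[List [List [List [List [List [X c]] , [X id]] , [X c]] , [X c]] , [X [X id] * [X id]]]

7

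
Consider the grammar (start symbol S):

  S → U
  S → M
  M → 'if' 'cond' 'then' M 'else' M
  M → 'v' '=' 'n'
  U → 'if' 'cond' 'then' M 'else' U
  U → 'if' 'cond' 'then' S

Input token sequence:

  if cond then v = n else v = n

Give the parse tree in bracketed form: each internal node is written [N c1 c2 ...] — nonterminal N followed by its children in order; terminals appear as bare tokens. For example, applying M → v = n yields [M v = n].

[S [M if cond then [M v = n] else [M v = n]]]

S
M
if cond then M else M
if cond then v = n else M
if cond then v = n else v = n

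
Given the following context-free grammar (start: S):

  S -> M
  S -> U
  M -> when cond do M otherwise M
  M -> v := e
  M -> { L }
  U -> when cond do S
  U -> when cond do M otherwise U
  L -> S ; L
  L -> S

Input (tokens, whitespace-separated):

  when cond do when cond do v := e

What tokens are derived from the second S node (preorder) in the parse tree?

when cond do v := e

[S [U when cond do [S [U when cond do [S [M v := e]]]]]]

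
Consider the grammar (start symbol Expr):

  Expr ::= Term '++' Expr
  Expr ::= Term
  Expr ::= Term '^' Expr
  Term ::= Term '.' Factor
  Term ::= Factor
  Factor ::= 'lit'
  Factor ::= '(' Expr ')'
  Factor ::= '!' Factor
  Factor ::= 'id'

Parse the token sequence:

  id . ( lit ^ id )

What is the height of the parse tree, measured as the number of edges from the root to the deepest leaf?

[Expr [Term [Term [Factor id]] . [Factor ( [Expr [Term [Factor lit]] ^ [Expr [Term [Factor id]]]] )]]]

7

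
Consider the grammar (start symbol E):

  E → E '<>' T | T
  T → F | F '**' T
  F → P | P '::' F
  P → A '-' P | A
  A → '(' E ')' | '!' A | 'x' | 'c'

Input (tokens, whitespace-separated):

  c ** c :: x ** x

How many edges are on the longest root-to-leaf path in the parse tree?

7

[E [T [F [P [A c]]] ** [T [F [P [A c]] :: [F [P [A x]]]] ** [T [F [P [A x]]]]]]]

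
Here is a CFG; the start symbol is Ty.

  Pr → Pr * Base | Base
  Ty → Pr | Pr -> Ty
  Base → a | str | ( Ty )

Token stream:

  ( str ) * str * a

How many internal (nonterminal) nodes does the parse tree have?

10

[Ty [Pr [Pr [Pr [Base ( [Ty [Pr [Base str]]] )]] * [Base str]] * [Base a]]]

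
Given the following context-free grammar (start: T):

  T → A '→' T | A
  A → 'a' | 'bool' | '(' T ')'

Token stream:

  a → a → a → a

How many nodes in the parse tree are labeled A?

[T [A a] → [T [A a] → [T [A a] → [T [A a]]]]]

4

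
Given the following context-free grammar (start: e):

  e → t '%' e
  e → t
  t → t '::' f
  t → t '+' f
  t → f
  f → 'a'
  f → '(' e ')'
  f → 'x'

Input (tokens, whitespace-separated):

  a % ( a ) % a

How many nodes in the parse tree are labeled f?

4

[e [t [f a]] % [e [t [f ( [e [t [f a]]] )]] % [e [t [f a]]]]]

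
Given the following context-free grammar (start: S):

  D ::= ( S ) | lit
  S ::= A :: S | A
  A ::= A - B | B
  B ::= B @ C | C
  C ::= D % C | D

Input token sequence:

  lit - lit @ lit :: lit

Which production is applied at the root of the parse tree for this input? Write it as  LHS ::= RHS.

[S [A [A [B [C [D lit]]]] - [B [B [C [D lit]]] @ [C [D lit]]]] :: [S [A [B [C [D lit]]]]]]

S ::= A :: S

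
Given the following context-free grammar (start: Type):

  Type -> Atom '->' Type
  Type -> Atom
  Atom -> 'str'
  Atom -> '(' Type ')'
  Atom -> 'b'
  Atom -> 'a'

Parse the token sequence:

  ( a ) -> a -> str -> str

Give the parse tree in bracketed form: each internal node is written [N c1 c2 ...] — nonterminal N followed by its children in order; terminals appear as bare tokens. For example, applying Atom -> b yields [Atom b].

[Type [Atom ( [Type [Atom a]] )] -> [Type [Atom a] -> [Type [Atom str] -> [Type [Atom str]]]]]

Type
Atom -> Type
( Type ) -> Type
( Atom ) -> Type
( a ) -> Type
( a ) -> Atom -> Type
( a ) -> a -> Type
( a ) -> a -> Atom -> Type
( a ) -> a -> str -> Type
( a ) -> a -> str -> Atom
( a ) -> a -> str -> str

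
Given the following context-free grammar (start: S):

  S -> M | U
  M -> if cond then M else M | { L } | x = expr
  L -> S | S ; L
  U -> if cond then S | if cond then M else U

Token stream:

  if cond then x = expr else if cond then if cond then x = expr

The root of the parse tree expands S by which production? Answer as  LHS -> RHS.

S -> U

[S [U if cond then [M x = expr] else [U if cond then [S [U if cond then [S [M x = expr]]]]]]]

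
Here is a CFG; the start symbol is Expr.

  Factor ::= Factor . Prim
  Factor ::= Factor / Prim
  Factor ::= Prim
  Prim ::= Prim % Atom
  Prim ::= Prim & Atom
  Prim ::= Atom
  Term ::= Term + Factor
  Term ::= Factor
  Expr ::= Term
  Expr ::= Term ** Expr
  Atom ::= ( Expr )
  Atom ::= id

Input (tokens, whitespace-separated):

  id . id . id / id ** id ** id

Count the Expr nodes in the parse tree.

[Expr [Term [Factor [Factor [Factor [Factor [Prim [Atom id]]] . [Prim [Atom id]]] . [Prim [Atom id]]] / [Prim [Atom id]]]] ** [Expr [Term [Factor [Prim [Atom id]]]] ** [Expr [Term [Factor [Prim [Atom id]]]]]]]

3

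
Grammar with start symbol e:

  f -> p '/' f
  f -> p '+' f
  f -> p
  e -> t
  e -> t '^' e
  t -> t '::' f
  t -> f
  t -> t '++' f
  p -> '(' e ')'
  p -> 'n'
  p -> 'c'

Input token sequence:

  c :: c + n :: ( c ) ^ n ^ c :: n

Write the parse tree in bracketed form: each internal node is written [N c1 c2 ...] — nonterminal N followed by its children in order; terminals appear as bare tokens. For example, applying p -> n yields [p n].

[e [t [t [t [f [p c]]] :: [f [p c] + [f [p n]]]] :: [f [p ( [e [t [f [p c]]]] )]]] ^ [e [t [f [p n]]] ^ [e [t [t [f [p c]]] :: [f [p n]]]]]]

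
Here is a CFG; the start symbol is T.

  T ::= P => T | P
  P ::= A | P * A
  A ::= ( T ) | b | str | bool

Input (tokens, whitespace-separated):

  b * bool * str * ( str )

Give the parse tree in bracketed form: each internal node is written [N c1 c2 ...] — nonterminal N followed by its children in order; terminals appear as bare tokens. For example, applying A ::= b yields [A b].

T
P
P * A
P * A * A
P * A * A * A
A * A * A * A
b * A * A * A
b * bool * A * A
b * bool * str * A
b * bool * str * ( T )
b * bool * str * ( P )
b * bool * str * ( A )
b * bool * str * ( str )

[T [P [P [P [P [A b]] * [A bool]] * [A str]] * [A ( [T [P [A str]]] )]]]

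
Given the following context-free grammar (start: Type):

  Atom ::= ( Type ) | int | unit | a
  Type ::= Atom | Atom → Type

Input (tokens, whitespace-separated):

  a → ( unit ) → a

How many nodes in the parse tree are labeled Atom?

4

[Type [Atom a] → [Type [Atom ( [Type [Atom unit]] )] → [Type [Atom a]]]]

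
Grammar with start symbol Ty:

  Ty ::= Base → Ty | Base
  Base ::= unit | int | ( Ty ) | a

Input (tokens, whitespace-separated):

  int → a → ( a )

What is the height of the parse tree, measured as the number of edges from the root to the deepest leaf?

6

[Ty [Base int] → [Ty [Base a] → [Ty [Base ( [Ty [Base a]] )]]]]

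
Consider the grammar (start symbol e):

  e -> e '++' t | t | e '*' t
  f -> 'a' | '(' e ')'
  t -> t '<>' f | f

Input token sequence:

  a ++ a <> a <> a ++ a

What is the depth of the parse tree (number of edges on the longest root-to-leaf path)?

6

[e [e [e [t [f a]]] ++ [t [t [t [f a]] <> [f a]] <> [f a]]] ++ [t [f a]]]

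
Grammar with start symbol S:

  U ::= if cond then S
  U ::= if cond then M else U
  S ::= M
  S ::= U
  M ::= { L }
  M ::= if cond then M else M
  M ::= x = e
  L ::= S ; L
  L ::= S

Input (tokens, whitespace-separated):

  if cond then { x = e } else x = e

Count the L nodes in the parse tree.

1

[S [M if cond then [M { [L [S [M x = e]]] }] else [M x = e]]]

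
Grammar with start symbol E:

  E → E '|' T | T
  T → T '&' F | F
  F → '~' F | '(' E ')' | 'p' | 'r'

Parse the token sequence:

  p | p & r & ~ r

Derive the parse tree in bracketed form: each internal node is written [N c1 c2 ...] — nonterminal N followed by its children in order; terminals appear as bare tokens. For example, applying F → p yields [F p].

[E [E [T [F p]]] | [T [T [T [F p]] & [F r]] & [F ~ [F r]]]]

E
E | T
T | T
F | T
p | T
p | T & F
p | T & F & F
p | F & F & F
p | p & F & F
p | p & r & F
p | p & r & ~ F
p | p & r & ~ r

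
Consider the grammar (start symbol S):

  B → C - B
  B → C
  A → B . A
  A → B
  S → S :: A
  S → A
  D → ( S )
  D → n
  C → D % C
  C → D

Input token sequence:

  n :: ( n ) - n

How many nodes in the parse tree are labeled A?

3

[S [S [A [B [C [D n]]]]] :: [A [B [C [D ( [S [A [B [C [D n]]]]] )]] - [B [C [D n]]]]]]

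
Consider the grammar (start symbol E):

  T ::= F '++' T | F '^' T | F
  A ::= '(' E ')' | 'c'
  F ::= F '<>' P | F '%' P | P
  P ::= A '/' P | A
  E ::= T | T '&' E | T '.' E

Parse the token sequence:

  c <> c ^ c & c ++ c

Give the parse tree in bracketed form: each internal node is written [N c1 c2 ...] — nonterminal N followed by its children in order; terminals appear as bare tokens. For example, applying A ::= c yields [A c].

E
T & E
F ^ T & E
F <> P ^ T & E
P <> P ^ T & E
A <> P ^ T & E
c <> P ^ T & E
c <> A ^ T & E
c <> c ^ T & E
c <> c ^ F & E
c <> c ^ P & E
c <> c ^ A & E
c <> c ^ c & E
c <> c ^ c & T
c <> c ^ c & F ++ T
c <> c ^ c & P ++ T
c <> c ^ c & A ++ T
c <> c ^ c & c ++ T
c <> c ^ c & c ++ F
c <> c ^ c & c ++ P
c <> c ^ c & c ++ A
c <> c ^ c & c ++ c

[E [T [F [F [P [A c]]] <> [P [A c]]] ^ [T [F [P [A c]]]]] & [E [T [F [P [A c]]] ++ [T [F [P [A c]]]]]]]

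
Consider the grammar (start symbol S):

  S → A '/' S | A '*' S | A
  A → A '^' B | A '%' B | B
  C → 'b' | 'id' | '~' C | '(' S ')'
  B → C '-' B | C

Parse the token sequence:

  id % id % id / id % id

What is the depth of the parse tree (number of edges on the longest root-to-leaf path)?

6

[S [A [A [A [B [C id]]] % [B [C id]]] % [B [C id]]] / [S [A [A [B [C id]]] % [B [C id]]]]]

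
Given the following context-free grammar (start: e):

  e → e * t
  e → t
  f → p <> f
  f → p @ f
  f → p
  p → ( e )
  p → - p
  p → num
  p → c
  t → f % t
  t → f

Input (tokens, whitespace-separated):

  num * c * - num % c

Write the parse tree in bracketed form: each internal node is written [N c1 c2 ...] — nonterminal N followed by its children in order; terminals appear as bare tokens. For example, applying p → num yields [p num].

e
e * t
e * t * t
t * t * t
f * t * t
p * t * t
num * t * t
num * f * t
num * p * t
num * c * t
num * c * f % t
num * c * p % t
num * c * - p % t
num * c * - num % t
num * c * - num % f
num * c * - num % p
num * c * - num % c

[e [e [e [t [f [p num]]]] * [t [f [p c]]]] * [t [f [p - [p num]]] % [t [f [p c]]]]]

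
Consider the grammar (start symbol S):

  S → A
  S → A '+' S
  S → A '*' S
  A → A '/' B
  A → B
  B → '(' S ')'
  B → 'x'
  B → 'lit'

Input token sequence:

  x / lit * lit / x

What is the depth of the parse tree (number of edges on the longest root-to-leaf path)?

5

[S [A [A [B x]] / [B lit]] * [S [A [A [B lit]] / [B x]]]]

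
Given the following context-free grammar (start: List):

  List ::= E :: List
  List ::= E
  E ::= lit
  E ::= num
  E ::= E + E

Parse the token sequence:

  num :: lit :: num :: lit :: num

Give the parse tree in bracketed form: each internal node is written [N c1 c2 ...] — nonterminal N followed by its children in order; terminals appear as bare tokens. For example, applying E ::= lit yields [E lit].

[List [E num] :: [List [E lit] :: [List [E num] :: [List [E lit] :: [List [E num]]]]]]

List
E :: List
num :: List
num :: E :: List
num :: lit :: List
num :: lit :: E :: List
num :: lit :: num :: List
num :: lit :: num :: E :: List
num :: lit :: num :: lit :: List
num :: lit :: num :: lit :: E
num :: lit :: num :: lit :: num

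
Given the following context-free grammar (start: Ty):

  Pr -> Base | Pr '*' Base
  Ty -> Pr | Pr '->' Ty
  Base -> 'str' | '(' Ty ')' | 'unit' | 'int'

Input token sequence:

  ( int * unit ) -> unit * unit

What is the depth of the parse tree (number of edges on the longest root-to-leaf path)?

[Ty [Pr [Base ( [Ty [Pr [Pr [Base int]] * [Base unit]]] )]] -> [Ty [Pr [Pr [Base unit]] * [Base unit]]]]

7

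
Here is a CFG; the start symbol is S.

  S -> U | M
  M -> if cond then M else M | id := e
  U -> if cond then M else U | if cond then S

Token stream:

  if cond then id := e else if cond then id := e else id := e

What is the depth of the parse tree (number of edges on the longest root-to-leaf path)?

[S [M if cond then [M id := e] else [M if cond then [M id := e] else [M id := e]]]]

4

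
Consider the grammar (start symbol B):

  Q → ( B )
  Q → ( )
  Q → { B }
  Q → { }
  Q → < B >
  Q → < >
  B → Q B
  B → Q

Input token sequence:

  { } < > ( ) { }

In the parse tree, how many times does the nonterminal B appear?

[B [Q { }] [B [Q < >] [B [Q ( )] [B [Q { }]]]]]

4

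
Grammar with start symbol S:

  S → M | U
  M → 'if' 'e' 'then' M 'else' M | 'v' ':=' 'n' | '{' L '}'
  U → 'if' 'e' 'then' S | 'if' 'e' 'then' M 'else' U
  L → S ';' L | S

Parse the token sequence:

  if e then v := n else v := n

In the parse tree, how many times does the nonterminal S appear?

[S [M if e then [M v := n] else [M v := n]]]

1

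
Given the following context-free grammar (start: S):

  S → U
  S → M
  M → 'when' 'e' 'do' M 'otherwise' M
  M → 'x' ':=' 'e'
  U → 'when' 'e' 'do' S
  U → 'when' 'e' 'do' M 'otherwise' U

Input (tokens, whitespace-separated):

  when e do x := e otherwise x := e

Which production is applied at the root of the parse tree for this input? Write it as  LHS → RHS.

S → M

[S [M when e do [M x := e] otherwise [M x := e]]]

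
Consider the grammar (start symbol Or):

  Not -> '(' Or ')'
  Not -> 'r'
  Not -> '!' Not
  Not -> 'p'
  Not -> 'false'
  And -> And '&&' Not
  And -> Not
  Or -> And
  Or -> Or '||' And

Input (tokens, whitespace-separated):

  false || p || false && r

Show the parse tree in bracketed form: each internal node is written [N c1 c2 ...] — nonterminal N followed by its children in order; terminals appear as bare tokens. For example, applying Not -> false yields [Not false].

[Or [Or [Or [And [Not false]]] || [And [Not p]]] || [And [And [Not false]] && [Not r]]]

Or
Or || And
Or || And || And
And || And || And
Not || And || And
false || And || And
false || Not || And
false || p || And
false || p || And && Not
false || p || Not && Not
false || p || false && Not
false || p || false && r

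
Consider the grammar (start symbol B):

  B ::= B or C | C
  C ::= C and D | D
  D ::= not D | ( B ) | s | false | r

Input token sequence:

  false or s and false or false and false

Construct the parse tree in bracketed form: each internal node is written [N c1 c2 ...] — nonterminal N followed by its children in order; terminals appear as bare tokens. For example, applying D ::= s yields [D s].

B
B or C
B or C or C
C or C or C
D or C or C
false or C or C
false or C and D or C
false or D and D or C
false or s and D or C
false or s and false or C
false or s and false or C and D
false or s and false or D and D
false or s and false or false and D
false or s and false or false and false

[B [B [B [C [D false]]] or [C [C [D s]] and [D false]]] or [C [C [D false]] and [D false]]]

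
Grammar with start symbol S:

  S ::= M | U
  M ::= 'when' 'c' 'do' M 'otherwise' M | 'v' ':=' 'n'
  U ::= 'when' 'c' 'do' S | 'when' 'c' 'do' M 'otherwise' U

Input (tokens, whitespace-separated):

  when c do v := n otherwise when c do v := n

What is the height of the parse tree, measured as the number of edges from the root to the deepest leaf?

5

[S [U when c do [M v := n] otherwise [U when c do [S [M v := n]]]]]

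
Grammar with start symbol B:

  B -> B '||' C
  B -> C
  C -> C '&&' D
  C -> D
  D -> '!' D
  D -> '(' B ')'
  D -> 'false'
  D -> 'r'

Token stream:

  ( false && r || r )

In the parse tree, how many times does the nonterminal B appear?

[B [C [D ( [B [B [C [C [D false]] && [D r]]] || [C [D r]]] )]]]

3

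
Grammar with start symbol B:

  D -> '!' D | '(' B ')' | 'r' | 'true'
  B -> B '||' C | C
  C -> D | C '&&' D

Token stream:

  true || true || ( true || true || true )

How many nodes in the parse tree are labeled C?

6

[B [B [B [C [D true]]] || [C [D true]]] || [C [D ( [B [B [B [C [D true]]] || [C [D true]]] || [C [D true]]] )]]]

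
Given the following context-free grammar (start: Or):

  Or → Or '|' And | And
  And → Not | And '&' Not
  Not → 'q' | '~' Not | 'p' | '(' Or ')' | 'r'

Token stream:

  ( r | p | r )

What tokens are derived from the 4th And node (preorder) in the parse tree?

[Or [And [Not ( [Or [Or [Or [And [Not r]]] | [And [Not p]]] | [And [Not r]]] )]]]

r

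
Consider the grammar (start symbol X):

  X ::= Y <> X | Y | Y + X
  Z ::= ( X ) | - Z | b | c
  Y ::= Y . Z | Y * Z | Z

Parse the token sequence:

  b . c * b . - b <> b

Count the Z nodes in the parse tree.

[X [Y [Y [Y [Y [Z b]] . [Z c]] * [Z b]] . [Z - [Z b]]] <> [X [Y [Z b]]]]

6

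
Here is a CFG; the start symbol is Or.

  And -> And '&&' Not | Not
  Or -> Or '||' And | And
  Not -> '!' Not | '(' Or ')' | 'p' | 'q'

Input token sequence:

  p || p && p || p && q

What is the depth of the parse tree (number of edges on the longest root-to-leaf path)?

[Or [Or [Or [And [Not p]]] || [And [And [Not p]] && [Not p]]] || [And [And [Not p]] && [Not q]]]

5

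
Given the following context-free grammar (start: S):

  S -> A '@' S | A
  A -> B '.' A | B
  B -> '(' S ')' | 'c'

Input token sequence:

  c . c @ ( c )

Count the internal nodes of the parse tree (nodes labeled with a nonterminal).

[S [A [B c] . [A [B c]]] @ [S [A [B ( [S [A [B c]]] )]]]]

11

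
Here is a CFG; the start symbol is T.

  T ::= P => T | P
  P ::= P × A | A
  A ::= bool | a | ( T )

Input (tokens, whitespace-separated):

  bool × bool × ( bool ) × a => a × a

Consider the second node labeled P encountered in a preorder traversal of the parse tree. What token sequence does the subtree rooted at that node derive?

bool × bool × ( bool )

[T [P [P [P [P [A bool]] × [A bool]] × [A ( [T [P [A bool]]] )]] × [A a]] => [T [P [P [A a]] × [A a]]]]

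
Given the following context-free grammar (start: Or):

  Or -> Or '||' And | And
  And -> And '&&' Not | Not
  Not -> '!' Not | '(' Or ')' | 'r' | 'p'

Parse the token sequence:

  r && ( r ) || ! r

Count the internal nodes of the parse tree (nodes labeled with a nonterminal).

12

[Or [Or [And [And [Not r]] && [Not ( [Or [And [Not r]]] )]]] || [And [Not ! [Not r]]]]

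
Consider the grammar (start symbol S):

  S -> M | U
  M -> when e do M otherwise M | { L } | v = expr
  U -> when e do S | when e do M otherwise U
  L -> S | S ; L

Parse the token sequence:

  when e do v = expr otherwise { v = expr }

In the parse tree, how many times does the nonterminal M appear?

4

[S [M when e do [M v = expr] otherwise [M { [L [S [M v = expr]]] }]]]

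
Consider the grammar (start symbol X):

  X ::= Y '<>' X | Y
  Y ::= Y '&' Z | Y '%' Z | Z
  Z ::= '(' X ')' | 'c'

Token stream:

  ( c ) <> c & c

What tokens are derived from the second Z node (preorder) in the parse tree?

c

[X [Y [Z ( [X [Y [Z c]]] )]] <> [X [Y [Y [Z c]] & [Z c]]]]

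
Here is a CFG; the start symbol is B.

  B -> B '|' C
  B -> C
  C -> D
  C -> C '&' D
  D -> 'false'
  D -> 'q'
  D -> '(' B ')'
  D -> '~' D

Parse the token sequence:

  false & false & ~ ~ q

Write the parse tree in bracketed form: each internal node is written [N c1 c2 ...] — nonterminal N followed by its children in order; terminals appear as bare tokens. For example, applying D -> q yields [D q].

B
C
C & D
C & D & D
D & D & D
false & D & D
false & false & D
false & false & ~ D
false & false & ~ ~ D
false & false & ~ ~ q

[B [C [C [C [D false]] & [D false]] & [D ~ [D ~ [D q]]]]]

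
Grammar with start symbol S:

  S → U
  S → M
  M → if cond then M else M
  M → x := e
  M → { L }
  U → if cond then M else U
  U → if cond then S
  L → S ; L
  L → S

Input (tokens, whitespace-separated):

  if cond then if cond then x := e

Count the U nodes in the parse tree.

2

[S [U if cond then [S [U if cond then [S [M x := e]]]]]]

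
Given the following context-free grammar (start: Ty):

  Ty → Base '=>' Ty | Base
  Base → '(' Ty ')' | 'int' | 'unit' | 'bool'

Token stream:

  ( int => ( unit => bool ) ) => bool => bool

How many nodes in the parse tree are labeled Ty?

7

[Ty [Base ( [Ty [Base int] => [Ty [Base ( [Ty [Base unit] => [Ty [Base bool]]] )]]] )] => [Ty [Base bool] => [Ty [Base bool]]]]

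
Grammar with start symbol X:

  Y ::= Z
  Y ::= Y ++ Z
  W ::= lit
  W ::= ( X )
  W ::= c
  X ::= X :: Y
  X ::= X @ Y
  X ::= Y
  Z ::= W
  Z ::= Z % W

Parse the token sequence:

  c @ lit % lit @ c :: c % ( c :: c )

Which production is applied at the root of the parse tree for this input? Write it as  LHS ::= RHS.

X ::= X :: Y

[X [X [X [X [Y [Z [W c]]]] @ [Y [Z [Z [W lit]] % [W lit]]]] @ [Y [Z [W c]]]] :: [Y [Z [Z [W c]] % [W ( [X [X [Y [Z [W c]]]] :: [Y [Z [W c]]]] )]]]]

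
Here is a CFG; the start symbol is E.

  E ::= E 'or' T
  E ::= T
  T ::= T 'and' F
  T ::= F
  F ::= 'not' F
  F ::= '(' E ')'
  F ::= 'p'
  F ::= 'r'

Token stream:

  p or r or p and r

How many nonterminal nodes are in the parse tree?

11

[E [E [E [T [F p]]] or [T [F r]]] or [T [T [F p]] and [F r]]]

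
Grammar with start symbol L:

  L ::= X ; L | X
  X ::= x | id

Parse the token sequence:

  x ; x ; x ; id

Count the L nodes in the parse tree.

4

[L [X x] ; [L [X x] ; [L [X x] ; [L [X id]]]]]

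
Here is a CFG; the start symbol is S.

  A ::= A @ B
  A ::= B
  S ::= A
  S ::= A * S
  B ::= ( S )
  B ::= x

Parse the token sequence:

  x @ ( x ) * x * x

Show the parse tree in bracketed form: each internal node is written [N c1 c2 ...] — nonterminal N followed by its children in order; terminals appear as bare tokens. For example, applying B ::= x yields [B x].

S
A * S
A @ B * S
B @ B * S
x @ B * S
x @ ( S ) * S
x @ ( A ) * S
x @ ( B ) * S
x @ ( x ) * S
x @ ( x ) * A * S
x @ ( x ) * B * S
x @ ( x ) * x * S
x @ ( x ) * x * A
x @ ( x ) * x * B
x @ ( x ) * x * x

[S [A [A [B x]] @ [B ( [S [A [B x]]] )]] * [S [A [B x]] * [S [A [B x]]]]]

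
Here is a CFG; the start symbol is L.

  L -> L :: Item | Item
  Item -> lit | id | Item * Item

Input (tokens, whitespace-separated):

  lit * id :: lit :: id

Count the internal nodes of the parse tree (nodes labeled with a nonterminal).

[L [L [L [Item [Item lit] * [Item id]]] :: [Item lit]] :: [Item id]]

8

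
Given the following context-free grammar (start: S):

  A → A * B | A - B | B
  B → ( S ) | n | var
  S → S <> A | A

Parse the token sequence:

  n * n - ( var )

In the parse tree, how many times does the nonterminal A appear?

4

[S [A [A [A [B n]] * [B n]] - [B ( [S [A [B var]]] )]]]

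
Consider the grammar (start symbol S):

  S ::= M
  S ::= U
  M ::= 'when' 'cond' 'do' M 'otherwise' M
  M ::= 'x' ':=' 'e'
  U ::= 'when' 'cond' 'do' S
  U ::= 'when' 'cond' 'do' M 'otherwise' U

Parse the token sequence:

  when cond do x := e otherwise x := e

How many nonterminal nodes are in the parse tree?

[S [M when cond do [M x := e] otherwise [M x := e]]]

4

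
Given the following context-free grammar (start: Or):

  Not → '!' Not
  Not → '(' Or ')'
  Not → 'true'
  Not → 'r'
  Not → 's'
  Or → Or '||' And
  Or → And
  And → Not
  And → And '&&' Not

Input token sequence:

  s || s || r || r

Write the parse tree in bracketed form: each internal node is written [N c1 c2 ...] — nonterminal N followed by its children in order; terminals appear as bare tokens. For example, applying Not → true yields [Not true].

Or
Or || And
Or || And || And
Or || And || And || And
And || And || And || And
Not || And || And || And
s || And || And || And
s || Not || And || And
s || s || And || And
s || s || Not || And
s || s || r || And
s || s || r || Not
s || s || r || r

[Or [Or [Or [Or [And [Not s]]] || [And [Not s]]] || [And [Not r]]] || [And [Not r]]]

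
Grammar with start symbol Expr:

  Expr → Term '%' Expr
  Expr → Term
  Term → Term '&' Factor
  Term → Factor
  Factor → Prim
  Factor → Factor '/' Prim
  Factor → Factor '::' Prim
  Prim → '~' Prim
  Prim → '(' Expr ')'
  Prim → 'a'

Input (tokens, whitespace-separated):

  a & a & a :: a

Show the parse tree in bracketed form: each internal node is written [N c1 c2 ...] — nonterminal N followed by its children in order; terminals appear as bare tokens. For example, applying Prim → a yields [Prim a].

[Expr [Term [Term [Term [Factor [Prim a]]] & [Factor [Prim a]]] & [Factor [Factor [Prim a]] :: [Prim a]]]]

Expr
Term
Term & Factor
Term & Factor & Factor
Factor & Factor & Factor
Prim & Factor & Factor
a & Factor & Factor
a & Prim & Factor
a & a & Factor
a & a & Factor :: Prim
a & a & Prim :: Prim
a & a & a :: Prim
a & a & a :: a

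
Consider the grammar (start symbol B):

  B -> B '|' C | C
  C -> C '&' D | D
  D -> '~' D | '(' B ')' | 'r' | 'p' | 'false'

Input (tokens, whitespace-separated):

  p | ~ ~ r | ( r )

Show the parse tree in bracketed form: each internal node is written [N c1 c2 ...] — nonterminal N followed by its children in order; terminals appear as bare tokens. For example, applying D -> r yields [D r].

[B [B [B [C [D p]]] | [C [D ~ [D ~ [D r]]]]] | [C [D ( [B [C [D r]]] )]]]

B
B | C
B | C | C
C | C | C
D | C | C
p | C | C
p | D | C
p | ~ D | C
p | ~ ~ D | C
p | ~ ~ r | C
p | ~ ~ r | D
p | ~ ~ r | ( B )
p | ~ ~ r | ( C )
p | ~ ~ r | ( D )
p | ~ ~ r | ( r )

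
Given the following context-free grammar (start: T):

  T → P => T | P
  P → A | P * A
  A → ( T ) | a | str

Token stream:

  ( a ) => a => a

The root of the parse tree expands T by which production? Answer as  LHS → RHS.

T → P => T

[T [P [A ( [T [P [A a]]] )]] => [T [P [A a]] => [T [P [A a]]]]]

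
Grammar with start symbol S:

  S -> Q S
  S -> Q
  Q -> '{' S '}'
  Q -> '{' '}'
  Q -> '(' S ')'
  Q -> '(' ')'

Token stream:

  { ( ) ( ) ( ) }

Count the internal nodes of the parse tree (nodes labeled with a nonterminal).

[S [Q { [S [Q ( )] [S [Q ( )] [S [Q ( )]]]] }]]

8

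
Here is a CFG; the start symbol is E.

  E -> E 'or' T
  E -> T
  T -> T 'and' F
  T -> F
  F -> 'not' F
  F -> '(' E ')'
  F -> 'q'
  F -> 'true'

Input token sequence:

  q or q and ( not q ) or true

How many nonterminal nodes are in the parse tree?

15

[E [E [E [T [F q]]] or [T [T [F q]] and [F ( [E [T [F not [F q]]]] )]]] or [T [F true]]]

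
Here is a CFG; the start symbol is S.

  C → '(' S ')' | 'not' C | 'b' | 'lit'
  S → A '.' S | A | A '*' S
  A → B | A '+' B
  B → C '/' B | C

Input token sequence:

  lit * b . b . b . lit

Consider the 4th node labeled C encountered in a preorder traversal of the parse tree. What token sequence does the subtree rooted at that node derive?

b

[S [A [B [C lit]]] * [S [A [B [C b]]] . [S [A [B [C b]]] . [S [A [B [C b]]] . [S [A [B [C lit]]]]]]]]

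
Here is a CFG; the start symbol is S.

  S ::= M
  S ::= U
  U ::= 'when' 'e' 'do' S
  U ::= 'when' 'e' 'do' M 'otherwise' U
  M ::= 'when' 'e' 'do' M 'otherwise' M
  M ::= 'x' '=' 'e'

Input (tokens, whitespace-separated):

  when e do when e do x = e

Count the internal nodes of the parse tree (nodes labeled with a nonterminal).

[S [U when e do [S [U when e do [S [M x = e]]]]]]

6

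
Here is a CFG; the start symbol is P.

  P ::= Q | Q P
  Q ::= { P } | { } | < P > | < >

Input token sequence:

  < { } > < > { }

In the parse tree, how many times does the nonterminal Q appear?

4

[P [Q < [P [Q { }]] >] [P [Q < >] [P [Q { }]]]]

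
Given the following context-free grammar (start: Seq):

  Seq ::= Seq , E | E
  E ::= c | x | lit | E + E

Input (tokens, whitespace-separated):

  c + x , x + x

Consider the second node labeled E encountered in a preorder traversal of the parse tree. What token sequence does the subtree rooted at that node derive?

c

[Seq [Seq [E [E c] + [E x]]] , [E [E x] + [E x]]]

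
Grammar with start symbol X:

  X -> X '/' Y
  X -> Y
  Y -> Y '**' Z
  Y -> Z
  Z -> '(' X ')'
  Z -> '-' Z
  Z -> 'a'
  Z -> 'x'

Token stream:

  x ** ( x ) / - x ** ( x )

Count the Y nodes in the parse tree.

[X [X [Y [Y [Z x]] ** [Z ( [X [Y [Z x]]] )]]] / [Y [Y [Z - [Z x]]] ** [Z ( [X [Y [Z x]]] )]]]

6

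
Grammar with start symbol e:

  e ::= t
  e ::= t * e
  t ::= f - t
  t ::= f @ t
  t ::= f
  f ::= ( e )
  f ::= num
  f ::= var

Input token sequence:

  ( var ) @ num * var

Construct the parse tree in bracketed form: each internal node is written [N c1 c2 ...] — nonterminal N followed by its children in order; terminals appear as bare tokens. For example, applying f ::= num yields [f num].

e
t * e
f @ t * e
( e ) @ t * e
( t ) @ t * e
( f ) @ t * e
( var ) @ t * e
( var ) @ f * e
( var ) @ num * e
( var ) @ num * t
( var ) @ num * f
( var ) @ num * var

[e [t [f ( [e [t [f var]]] )] @ [t [f num]]] * [e [t [f var]]]]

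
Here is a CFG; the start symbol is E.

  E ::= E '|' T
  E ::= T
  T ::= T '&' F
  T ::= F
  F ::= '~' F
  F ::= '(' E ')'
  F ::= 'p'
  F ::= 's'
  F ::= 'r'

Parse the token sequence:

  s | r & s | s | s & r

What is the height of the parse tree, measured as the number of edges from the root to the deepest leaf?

[E [E [E [E [T [F s]]] | [T [T [F r]] & [F s]]] | [T [F s]]] | [T [T [F s]] & [F r]]]

6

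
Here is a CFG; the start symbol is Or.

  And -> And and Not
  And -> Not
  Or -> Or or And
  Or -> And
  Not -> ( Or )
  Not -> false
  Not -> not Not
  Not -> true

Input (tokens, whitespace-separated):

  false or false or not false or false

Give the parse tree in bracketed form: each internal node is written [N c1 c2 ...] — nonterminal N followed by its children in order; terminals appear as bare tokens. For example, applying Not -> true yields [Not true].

[Or [Or [Or [Or [And [Not false]]] or [And [Not false]]] or [And [Not not [Not false]]]] or [And [Not false]]]

Or
Or or And
Or or And or And
Or or And or And or And
And or And or And or And
Not or And or And or And
false or And or And or And
false or Not or And or And
false or false or And or And
false or false or Not or And
false or false or not Not or And
false or false or not false or And
false or false or not false or Not
false or false or not false or false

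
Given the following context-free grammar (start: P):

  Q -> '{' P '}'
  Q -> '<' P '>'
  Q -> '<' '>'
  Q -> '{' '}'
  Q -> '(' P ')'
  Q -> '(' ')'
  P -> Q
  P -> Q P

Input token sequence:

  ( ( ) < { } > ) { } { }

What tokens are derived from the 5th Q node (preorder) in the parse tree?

{ }

[P [Q ( [P [Q ( )] [P [Q < [P [Q { }]] >]]] )] [P [Q { }] [P [Q { }]]]]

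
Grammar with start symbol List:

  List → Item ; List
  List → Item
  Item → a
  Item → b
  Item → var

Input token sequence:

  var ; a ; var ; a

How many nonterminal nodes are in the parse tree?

8

[List [Item var] ; [List [Item a] ; [List [Item var] ; [List [Item a]]]]]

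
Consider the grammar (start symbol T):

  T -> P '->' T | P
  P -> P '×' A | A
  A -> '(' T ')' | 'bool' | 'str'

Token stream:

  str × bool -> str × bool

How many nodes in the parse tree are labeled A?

[T [P [P [A str]] × [A bool]] -> [T [P [P [A str]] × [A bool]]]]

4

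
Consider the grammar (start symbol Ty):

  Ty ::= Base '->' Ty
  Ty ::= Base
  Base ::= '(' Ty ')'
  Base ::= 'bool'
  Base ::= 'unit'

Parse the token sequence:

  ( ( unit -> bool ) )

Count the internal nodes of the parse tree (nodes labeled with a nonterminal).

[Ty [Base ( [Ty [Base ( [Ty [Base unit] -> [Ty [Base bool]]] )]] )]]

8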